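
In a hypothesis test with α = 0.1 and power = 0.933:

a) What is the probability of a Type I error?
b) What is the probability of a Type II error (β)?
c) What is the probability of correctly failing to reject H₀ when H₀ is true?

a) Type I error probability = α = 0.1
b) Power = P(reject H₀ | H₁ true) = 1 - β = 0.933, so Type II error probability = β = 1 - Power = 0.067
c) P(fail to reject H₀ | H₀ true) = 1 - α = 0.9

Answer: a) 0.1, b) 0.067, c) 0.9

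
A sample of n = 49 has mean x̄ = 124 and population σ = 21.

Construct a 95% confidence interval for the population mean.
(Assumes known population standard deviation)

Answer: (118.1200, 129.8800)

Derivation:
Confidence level: 95%, α = 0.05
z_0.025 = 1.960
SE = σ/√n = 21/√49 = 3.0000
Margin of error = 1.960 × 3.0000 = 5.8800
CI: x̄ ± margin = 124 ± 5.8800
CI: (118.1200, 129.8800)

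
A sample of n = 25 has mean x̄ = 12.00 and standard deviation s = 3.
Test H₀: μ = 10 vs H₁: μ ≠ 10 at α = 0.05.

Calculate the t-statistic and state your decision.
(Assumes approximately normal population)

Answer: t = 3.3333, reject H₀

Derivation:
df = n - 1 = 24
SE = s/√n = 3/√25 = 0.6000
t = (x̄ - μ₀)/SE = (12.00 - 10)/0.6000 = 3.3333
Critical value: t_{0.025,24} = ±2.064
p-value ≈ 0.0028
Decision: reject H₀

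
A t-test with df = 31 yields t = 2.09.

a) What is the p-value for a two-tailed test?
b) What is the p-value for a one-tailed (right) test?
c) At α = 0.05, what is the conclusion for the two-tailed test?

Using t-distribution with df = 31:
a) Two-tailed: p = 2×P(T > 2.09) = 0.0449
b) One-tailed: p = P(T > 2.09) = 0.0225
c) 0.0449 < 0.05, reject H₀

Answer: a) 0.0449, b) 0.0225, c) reject H₀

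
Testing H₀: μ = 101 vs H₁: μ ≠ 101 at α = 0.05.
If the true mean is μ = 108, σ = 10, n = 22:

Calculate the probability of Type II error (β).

SE = σ/√n = 10/√22 = 2.1320
Critical values: μ₀ ± z_0.025×SE = 101 ± 1.960×2.1320
Acceptance region: (96.8213, 105.1787)
Under H₁ (μ = 108): z_high = (105.1787 - 108)/2.1320 = -1.3233, z_low = (96.8213 - 108)/2.1320 = -5.2433
β = P(not reject | H₁) = Φ(-1.3233) - Φ(-5.2433) ≈ 0.0929

Answer: β ≈ 0.0929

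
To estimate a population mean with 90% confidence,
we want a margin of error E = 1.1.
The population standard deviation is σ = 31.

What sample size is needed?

Answer: n = 2150

Derivation:
z_0.05 = 1.645
n = (z×σ/E)² = (1.645×31/1.1)²
n = 2149.1653
Round up: n = 2150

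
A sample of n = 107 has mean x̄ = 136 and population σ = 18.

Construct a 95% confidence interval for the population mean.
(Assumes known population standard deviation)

Confidence level: 95%, α = 0.05
z_0.025 = 1.960
SE = σ/√n = 18/√107 = 1.7401
Margin of error = 1.960 × 1.7401 = 3.4106
CI: x̄ ± margin = 136 ± 3.4106
CI: (132.5894, 139.4106)

Answer: (132.5894, 139.4106)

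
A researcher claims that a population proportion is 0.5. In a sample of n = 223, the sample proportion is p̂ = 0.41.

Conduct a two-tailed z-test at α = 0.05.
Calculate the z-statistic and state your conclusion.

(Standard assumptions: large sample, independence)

H₀: p = 0.5, H₁: p ≠ 0.5
Standard error: SE = √(p₀(1-p₀)/n) = √(0.5×0.5/223) = 0.033482
z-statistic: z = (p̂ - p₀)/SE = (0.41 - 0.5)/0.033482 = -2.6880
Critical value: z_0.025 = ±1.960
p-value = 0.0072
Decision: reject H₀ at α = 0.05

Answer: z = -2.6880, reject H₀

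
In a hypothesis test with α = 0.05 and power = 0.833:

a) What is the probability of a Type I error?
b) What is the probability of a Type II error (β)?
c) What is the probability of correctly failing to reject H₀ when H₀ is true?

a) Type I error probability = α = 0.05
b) Power = P(reject H₀ | H₁ true) = 1 - β = 0.833, so Type II error probability = β = 1 - Power = 0.167
c) P(fail to reject H₀ | H₀ true) = 1 - α = 0.95

Answer: a) 0.05, b) 0.167, c) 0.95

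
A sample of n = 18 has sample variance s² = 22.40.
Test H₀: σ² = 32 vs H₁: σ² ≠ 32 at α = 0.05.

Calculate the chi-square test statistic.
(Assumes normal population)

Answer: χ² = 11.9000, fail to reject H₀

Derivation:
df = n - 1 = 17
χ² = (n-1)s²/σ₀² = 17×22.40/32 = 11.9000
Critical values: χ²_{0.975,17} = 7.564, χ²_{0.025,17} = 30.191
Rejection region: χ² < 7.564 or χ² > 30.191
Decision: fail to reject H₀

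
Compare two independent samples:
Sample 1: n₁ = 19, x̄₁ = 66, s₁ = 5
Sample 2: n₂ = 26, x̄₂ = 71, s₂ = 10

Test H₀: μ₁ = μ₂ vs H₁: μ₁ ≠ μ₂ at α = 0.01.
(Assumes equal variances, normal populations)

Answer: t = -2.0001, fail to reject H₀

Derivation:
Pooled variance: s²_p = [18×5² + 25×10²]/(43) = 68.6047
s_p = 8.2828
SE = s_p×√(1/n₁ + 1/n₂) = 8.2828×√(1/19 + 1/26) = 2.4999
t = (x̄₁ - x̄₂)/SE = (66 - 71)/2.4999 = -2.0001
df = 43, t-critical = ±2.695
Decision: fail to reject H₀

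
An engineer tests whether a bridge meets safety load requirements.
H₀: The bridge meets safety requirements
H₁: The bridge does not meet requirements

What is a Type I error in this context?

Type I error (α): Rejecting H₀ when H₀ is true
Type II error (β): Failing to reject H₀ when H₁ is true

Answer: Unnecessarily closing a safe bridge for repairs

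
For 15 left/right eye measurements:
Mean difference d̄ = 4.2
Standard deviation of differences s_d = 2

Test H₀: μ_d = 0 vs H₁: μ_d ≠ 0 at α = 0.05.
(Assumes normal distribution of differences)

df = n - 1 = 14
SE = s_d/√n = 2/√15 = 0.5164
t = d̄/SE = 4.2/0.5164 = 8.1332
Critical value: t_{0.025,14} = ±2.145
p-value < 0.0001
Decision: reject H₀

Answer: t = 8.1332, reject H₀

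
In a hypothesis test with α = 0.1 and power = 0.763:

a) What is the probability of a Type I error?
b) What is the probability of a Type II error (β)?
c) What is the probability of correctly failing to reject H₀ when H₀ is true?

a) Type I error probability = α = 0.1
b) Power = P(reject H₀ | H₁ true) = 1 - β = 0.763, so Type II error probability = β = 1 - Power = 0.237
c) P(fail to reject H₀ | H₀ true) = 1 - α = 0.9

Answer: a) 0.1, b) 0.237, c) 0.9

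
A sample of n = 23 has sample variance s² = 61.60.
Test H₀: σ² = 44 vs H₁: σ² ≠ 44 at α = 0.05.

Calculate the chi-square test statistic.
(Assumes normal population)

Answer: χ² = 30.8000, fail to reject H₀

Derivation:
df = n - 1 = 22
χ² = (n-1)s²/σ₀² = 22×61.60/44 = 30.8000
Critical values: χ²_{0.975,22} = 10.982, χ²_{0.025,22} = 36.781
Rejection region: χ² < 10.982 or χ² > 36.781
Decision: fail to reject H₀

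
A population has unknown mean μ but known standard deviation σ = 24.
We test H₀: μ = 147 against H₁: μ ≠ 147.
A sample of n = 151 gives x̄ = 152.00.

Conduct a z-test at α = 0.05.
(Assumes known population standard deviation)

Answer: z = 2.5600, reject H₀

Derivation:
Standard error: SE = σ/√n = 24/√151 = 1.9531
z-statistic: z = (x̄ - μ₀)/SE = (152.00 - 147)/1.9531 = 2.5600
Critical value: ±1.960
p-value = 0.0105
Decision: reject H₀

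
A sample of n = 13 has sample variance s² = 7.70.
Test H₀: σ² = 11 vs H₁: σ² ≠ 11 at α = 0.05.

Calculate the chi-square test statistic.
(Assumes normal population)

Answer: χ² = 8.4000, fail to reject H₀

Derivation:
df = n - 1 = 12
χ² = (n-1)s²/σ₀² = 12×7.70/11 = 8.4000
Critical values: χ²_{0.975,12} = 4.404, χ²_{0.025,12} = 23.337
Rejection region: χ² < 4.404 or χ² > 23.337
Decision: fail to reject H₀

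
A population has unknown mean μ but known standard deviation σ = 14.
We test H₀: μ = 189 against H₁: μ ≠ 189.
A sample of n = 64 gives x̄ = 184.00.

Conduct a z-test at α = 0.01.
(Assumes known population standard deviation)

Standard error: SE = σ/√n = 14/√64 = 1.7500
z-statistic: z = (x̄ - μ₀)/SE = (184.00 - 189)/1.7500 = -2.8571
Critical value: ±2.576
p-value = 0.0043
Decision: reject H₀

Answer: z = -2.8571, reject H₀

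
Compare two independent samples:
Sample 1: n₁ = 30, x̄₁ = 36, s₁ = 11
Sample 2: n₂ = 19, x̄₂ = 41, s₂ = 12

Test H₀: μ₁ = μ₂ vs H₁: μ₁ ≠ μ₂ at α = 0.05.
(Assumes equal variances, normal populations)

Pooled variance: s²_p = [29×11² + 18×12²]/(47) = 129.8085
s_p = 11.3934
SE = s_p×√(1/n₁ + 1/n₂) = 11.3934×√(1/30 + 1/19) = 3.3405
t = (x̄₁ - x̄₂)/SE = (36 - 41)/3.3405 = -1.4968
df = 47, t-critical = ±2.012
Decision: fail to reject H₀

Answer: t = -1.4968, fail to reject H₀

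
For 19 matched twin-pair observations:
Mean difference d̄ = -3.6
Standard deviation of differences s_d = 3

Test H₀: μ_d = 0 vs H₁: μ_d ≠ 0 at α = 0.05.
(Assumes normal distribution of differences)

df = n - 1 = 18
SE = s_d/√n = 3/√19 = 0.6882
t = d̄/SE = -3.6/0.6882 = -5.2310
Critical value: t_{0.025,18} = ±2.101
p-value ≈ 0.0001
Decision: reject H₀

Answer: t = -5.2310, reject H₀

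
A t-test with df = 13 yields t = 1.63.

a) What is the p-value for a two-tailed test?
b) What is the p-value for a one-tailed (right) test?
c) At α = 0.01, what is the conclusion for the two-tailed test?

Answer: a) 0.1271, b) 0.0635, c) fail to reject H₀

Derivation:
Using t-distribution with df = 13:
a) Two-tailed: p = 2×P(T > 1.63) = 0.1271
b) One-tailed: p = P(T > 1.63) = 0.0635
c) 0.1271 ≥ 0.01, fail to reject H₀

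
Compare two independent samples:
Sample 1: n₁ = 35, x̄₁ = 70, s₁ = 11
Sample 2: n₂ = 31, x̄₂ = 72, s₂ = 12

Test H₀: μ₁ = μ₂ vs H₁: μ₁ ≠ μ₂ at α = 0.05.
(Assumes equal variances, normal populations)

Pooled variance: s²_p = [34×11² + 30×12²]/(64) = 131.7812
s_p = 11.4796
SE = s_p×√(1/n₁ + 1/n₂) = 11.4796×√(1/35 + 1/31) = 2.8313
t = (x̄₁ - x̄₂)/SE = (70 - 72)/2.8313 = -0.7064
df = 64, t-critical = ±1.998
Decision: fail to reject H₀

Answer: t = -0.7064, fail to reject H₀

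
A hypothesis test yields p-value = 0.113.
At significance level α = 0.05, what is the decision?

Compare p-value to α:
0.113 ≥ 0.05
Decision: fail to reject H₀

Answer: fail to reject H₀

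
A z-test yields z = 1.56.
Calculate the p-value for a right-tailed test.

For z = 1.56:
p = P(Z > 1.56) = 1 - Φ(1.56) = 0.0594

Answer: p-value ≈ 0.0594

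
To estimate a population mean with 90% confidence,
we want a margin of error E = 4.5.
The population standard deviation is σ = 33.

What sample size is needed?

Answer: n = 146

Derivation:
z_0.05 = 1.645
n = (z×σ/E)² = (1.645×33/4.5)²
n = 145.5240
Round up: n = 146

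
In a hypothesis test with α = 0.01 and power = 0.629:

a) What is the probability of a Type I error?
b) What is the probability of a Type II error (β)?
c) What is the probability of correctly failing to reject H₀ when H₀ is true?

Answer: a) 0.01, b) 0.371, c) 0.99

Derivation:
a) Type I error probability = α = 0.01
b) Power = P(reject H₀ | H₁ true) = 1 - β = 0.629, so Type II error probability = β = 1 - Power = 0.371
c) P(fail to reject H₀ | H₀ true) = 1 - α = 0.99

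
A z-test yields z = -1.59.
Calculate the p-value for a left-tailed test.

For z = -1.59:
p = P(Z < -1.59) = Φ(-1.59) = 0.0559

Answer: p-value ≈ 0.0559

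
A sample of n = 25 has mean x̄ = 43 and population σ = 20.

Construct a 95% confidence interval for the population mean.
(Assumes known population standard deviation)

Answer: (35.1600, 50.8400)

Derivation:
Confidence level: 95%, α = 0.05
z_0.025 = 1.960
SE = σ/√n = 20/√25 = 4.0000
Margin of error = 1.960 × 4.0000 = 7.8400
CI: x̄ ± margin = 43 ± 7.8400
CI: (35.1600, 50.8400)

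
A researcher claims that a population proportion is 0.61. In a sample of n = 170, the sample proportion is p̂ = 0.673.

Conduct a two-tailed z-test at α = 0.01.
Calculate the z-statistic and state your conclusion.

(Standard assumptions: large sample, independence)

H₀: p = 0.61, H₁: p ≠ 0.61
Standard error: SE = √(p₀(1-p₀)/n) = √(0.61×0.39/170) = 0.037409
z-statistic: z = (p̂ - p₀)/SE = (0.673 - 0.61)/0.037409 = 1.6841
Critical value: z_0.005 = ±2.576
p-value = 0.0922
Decision: fail to reject H₀ at α = 0.01

Answer: z = 1.6841, fail to reject H₀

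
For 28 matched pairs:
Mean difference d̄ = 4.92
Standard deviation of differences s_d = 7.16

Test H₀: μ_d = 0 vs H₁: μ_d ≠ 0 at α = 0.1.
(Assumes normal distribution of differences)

df = n - 1 = 27
SE = s_d/√n = 7.16/√28 = 1.3531
t = d̄/SE = 4.92/1.3531 = 3.6361
Critical value: t_{0.05,27} = ±1.703
p-value ≈ 0.0011
Decision: reject H₀

Answer: t = 3.6361, reject H₀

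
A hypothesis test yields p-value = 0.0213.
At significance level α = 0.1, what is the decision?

Compare p-value to α:
0.0213 < 0.1
Decision: reject H₀

Answer: reject H₀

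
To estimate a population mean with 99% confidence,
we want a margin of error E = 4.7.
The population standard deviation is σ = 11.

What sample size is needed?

z_0.005 = 2.576
n = (z×σ/E)² = (2.576×11/4.7)²
n = 36.3481
Round up: n = 37

Answer: n = 37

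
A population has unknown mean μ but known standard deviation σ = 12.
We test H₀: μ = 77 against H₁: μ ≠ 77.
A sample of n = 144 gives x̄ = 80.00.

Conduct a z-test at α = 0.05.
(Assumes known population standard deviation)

Answer: z = 3.0000, reject H₀

Derivation:
Standard error: SE = σ/√n = 12/√144 = 1.0000
z-statistic: z = (x̄ - μ₀)/SE = (80.00 - 77)/1.0000 = 3.0000
Critical value: ±1.960
p-value = 0.0027
Decision: reject H₀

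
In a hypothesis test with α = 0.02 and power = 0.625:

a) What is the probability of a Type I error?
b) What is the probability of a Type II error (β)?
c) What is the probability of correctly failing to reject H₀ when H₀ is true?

a) Type I error probability = α = 0.02
b) Power = P(reject H₀ | H₁ true) = 1 - β = 0.625, so Type II error probability = β = 1 - Power = 0.375
c) P(fail to reject H₀ | H₀ true) = 1 - α = 0.98

Answer: a) 0.02, b) 0.375, c) 0.98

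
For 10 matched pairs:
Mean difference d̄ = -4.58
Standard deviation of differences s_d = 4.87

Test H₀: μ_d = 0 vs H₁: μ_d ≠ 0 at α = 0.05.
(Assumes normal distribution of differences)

Answer: t = -2.9740, reject H₀

Derivation:
df = n - 1 = 9
SE = s_d/√n = 4.87/√10 = 1.5400
t = d̄/SE = -4.58/1.5400 = -2.9740
Critical value: t_{0.025,9} = ±2.262
p-value ≈ 0.0156
Decision: reject H₀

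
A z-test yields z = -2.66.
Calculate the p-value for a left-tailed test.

For z = -2.66:
p = P(Z < -2.66) = Φ(-2.66) = 0.0039

Answer: p-value ≈ 0.0039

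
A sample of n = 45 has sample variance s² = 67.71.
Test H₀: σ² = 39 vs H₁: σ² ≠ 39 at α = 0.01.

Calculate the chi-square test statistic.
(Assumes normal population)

Answer: χ² = 76.3908, reject H₀

Derivation:
df = n - 1 = 44
χ² = (n-1)s²/σ₀² = 44×67.71/39 = 76.3908
Critical values: χ²_{0.995,44} = 23.584, χ²_{0.005,44} = 71.893
Rejection region: χ² < 23.584 or χ² > 71.893
Decision: reject H₀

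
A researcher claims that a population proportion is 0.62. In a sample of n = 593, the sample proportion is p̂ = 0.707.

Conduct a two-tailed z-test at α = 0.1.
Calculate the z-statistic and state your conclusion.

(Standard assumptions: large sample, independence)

H₀: p = 0.62, H₁: p ≠ 0.62
Standard error: SE = √(p₀(1-p₀)/n) = √(0.62×0.38/593) = 0.019932
z-statistic: z = (p̂ - p₀)/SE = (0.707 - 0.62)/0.019932 = 4.3648
Critical value: z_0.05 = ±1.645
p-value < 0.0001
Decision: reject H₀ at α = 0.1

Answer: z = 4.3648, reject H₀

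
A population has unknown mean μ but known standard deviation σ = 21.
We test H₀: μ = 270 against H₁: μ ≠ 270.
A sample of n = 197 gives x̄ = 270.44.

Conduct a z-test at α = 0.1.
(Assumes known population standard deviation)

Answer: z = 0.2941, fail to reject H₀

Derivation:
Standard error: SE = σ/√n = 21/√197 = 1.4962
z-statistic: z = (x̄ - μ₀)/SE = (270.44 - 270)/1.4962 = 0.2941
Critical value: ±1.645
p-value = 0.7687
Decision: fail to reject H₀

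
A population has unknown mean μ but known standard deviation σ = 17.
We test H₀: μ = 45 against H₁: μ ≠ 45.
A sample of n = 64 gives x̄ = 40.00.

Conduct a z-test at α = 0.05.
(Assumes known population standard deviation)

Answer: z = -2.3529, reject H₀

Derivation:
Standard error: SE = σ/√n = 17/√64 = 2.1250
z-statistic: z = (x̄ - μ₀)/SE = (40.00 - 45)/2.1250 = -2.3529
Critical value: ±1.960
p-value = 0.0186
Decision: reject H₀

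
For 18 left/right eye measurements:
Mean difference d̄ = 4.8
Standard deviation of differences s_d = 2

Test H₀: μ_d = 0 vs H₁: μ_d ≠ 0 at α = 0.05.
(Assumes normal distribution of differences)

df = n - 1 = 17
SE = s_d/√n = 2/√18 = 0.4714
t = d̄/SE = 4.8/0.4714 = 10.1824
Critical value: t_{0.025,17} = ±2.110
p-value < 0.0001
Decision: reject H₀

Answer: t = 10.1824, reject H₀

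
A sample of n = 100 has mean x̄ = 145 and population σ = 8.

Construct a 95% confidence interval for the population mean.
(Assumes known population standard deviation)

Confidence level: 95%, α = 0.05
z_0.025 = 1.960
SE = σ/√n = 8/√100 = 0.8000
Margin of error = 1.960 × 0.8000 = 1.5680
CI: x̄ ± margin = 145 ± 1.5680
CI: (143.4320, 146.5680)

Answer: (143.4320, 146.5680)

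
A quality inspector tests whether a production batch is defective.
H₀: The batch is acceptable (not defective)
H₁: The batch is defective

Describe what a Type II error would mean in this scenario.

A Type I error (probability α) occurs when we reject a true H₀.
A Type II error (probability β) occurs when we fail to reject a false H₀.

Answer: Shipping a defective batch to customers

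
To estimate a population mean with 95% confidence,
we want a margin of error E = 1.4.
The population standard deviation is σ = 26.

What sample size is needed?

Answer: n = 1325

Derivation:
z_0.025 = 1.960
n = (z×σ/E)² = (1.960×26/1.4)²
n = 1324.9600
Round up: n = 1325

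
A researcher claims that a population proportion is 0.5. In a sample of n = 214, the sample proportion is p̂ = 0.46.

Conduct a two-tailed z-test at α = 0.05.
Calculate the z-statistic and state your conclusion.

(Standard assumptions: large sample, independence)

Answer: z = -1.1703, fail to reject H₀

Derivation:
H₀: p = 0.5, H₁: p ≠ 0.5
Standard error: SE = √(p₀(1-p₀)/n) = √(0.5×0.5/214) = 0.034179
z-statistic: z = (p̂ - p₀)/SE = (0.46 - 0.5)/0.034179 = -1.1703
Critical value: z_0.025 = ±1.960
p-value = 0.2419
Decision: fail to reject H₀ at α = 0.05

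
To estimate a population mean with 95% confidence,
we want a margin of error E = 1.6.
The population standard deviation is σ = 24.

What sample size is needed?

z_0.025 = 1.960
n = (z×σ/E)² = (1.960×24/1.6)²
n = 864.3600
Round up: n = 865

Answer: n = 865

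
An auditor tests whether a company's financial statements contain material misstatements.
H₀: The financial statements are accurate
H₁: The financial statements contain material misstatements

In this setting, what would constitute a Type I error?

Type I error: rejecting H₀ when it is actually true (false positive).
Type II error: failing to reject H₀ when H₁ is actually true (false negative).

Answer: Concluding the statements are misstated when they are actually accurate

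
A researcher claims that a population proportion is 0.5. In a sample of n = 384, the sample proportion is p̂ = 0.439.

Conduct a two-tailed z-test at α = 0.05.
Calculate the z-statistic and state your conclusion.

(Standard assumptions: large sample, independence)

Answer: z = -2.3907, reject H₀

Derivation:
H₀: p = 0.5, H₁: p ≠ 0.5
Standard error: SE = √(p₀(1-p₀)/n) = √(0.5×0.5/384) = 0.025516
z-statistic: z = (p̂ - p₀)/SE = (0.439 - 0.5)/0.025516 = -2.3907
Critical value: z_0.025 = ±1.960
p-value = 0.0168
Decision: reject H₀ at α = 0.05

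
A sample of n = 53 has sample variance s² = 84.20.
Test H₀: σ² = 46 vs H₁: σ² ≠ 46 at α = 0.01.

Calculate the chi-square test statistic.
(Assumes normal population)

Answer: χ² = 95.1826, reject H₀

Derivation:
df = n - 1 = 52
χ² = (n-1)s²/σ₀² = 52×84.20/46 = 95.1826
Critical values: χ²_{0.995,52} = 29.481, χ²_{0.005,52} = 82.001
Rejection region: χ² < 29.481 or χ² > 82.001
Decision: reject H₀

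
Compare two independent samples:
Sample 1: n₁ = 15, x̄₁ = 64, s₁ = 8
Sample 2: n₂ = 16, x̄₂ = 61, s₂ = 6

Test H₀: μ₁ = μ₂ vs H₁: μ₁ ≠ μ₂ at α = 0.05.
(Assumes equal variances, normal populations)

Pooled variance: s²_p = [14×8² + 15×6²]/(29) = 49.5172
s_p = 7.0368
SE = s_p×√(1/n₁ + 1/n₂) = 7.0368×√(1/15 + 1/16) = 2.5290
t = (x̄₁ - x̄₂)/SE = (64 - 61)/2.5290 = 1.1862
df = 29, t-critical = ±2.045
Decision: fail to reject H₀

Answer: t = 1.1862, fail to reject H₀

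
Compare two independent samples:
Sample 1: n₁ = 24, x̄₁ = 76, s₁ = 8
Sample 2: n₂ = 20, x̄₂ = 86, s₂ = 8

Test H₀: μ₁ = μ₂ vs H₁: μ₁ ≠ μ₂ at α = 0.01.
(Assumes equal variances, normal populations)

Answer: t = -4.1286, reject H₀

Derivation:
Pooled variance: s²_p = [23×8² + 19×8²]/(42) = 64.0000
s_p = 8.0000
SE = s_p×√(1/n₁ + 1/n₂) = 8.0000×√(1/24 + 1/20) = 2.4221
t = (x̄₁ - x̄₂)/SE = (76 - 86)/2.4221 = -4.1286
df = 42, t-critical = ±2.698
Decision: reject H₀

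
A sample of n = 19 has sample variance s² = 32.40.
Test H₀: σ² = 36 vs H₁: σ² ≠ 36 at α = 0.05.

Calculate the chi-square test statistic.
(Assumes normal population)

df = n - 1 = 18
χ² = (n-1)s²/σ₀² = 18×32.40/36 = 16.2000
Critical values: χ²_{0.975,18} = 8.231, χ²_{0.025,18} = 31.526
Rejection region: χ² < 8.231 or χ² > 31.526
Decision: fail to reject H₀

Answer: χ² = 16.2000, fail to reject H₀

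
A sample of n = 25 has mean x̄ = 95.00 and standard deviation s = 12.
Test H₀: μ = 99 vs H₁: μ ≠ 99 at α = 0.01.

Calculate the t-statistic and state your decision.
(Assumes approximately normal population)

Answer: t = -1.6667, fail to reject H₀

Derivation:
df = n - 1 = 24
SE = s/√n = 12/√25 = 2.4000
t = (x̄ - μ₀)/SE = (95.00 - 99)/2.4000 = -1.6667
Critical value: t_{0.005,24} = ±2.797
p-value ≈ 0.1086
Decision: fail to reject H₀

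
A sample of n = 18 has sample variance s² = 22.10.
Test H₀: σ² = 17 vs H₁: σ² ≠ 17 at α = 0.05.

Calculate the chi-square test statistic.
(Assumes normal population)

df = n - 1 = 17
χ² = (n-1)s²/σ₀² = 17×22.10/17 = 22.1000
Critical values: χ²_{0.975,17} = 7.564, χ²_{0.025,17} = 30.191
Rejection region: χ² < 7.564 or χ² > 30.191
Decision: fail to reject H₀

Answer: χ² = 22.1000, fail to reject H₀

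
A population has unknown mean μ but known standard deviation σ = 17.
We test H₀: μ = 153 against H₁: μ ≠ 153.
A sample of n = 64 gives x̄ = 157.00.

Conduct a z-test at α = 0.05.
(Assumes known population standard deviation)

Standard error: SE = σ/√n = 17/√64 = 2.1250
z-statistic: z = (x̄ - μ₀)/SE = (157.00 - 153)/2.1250 = 1.8824
Critical value: ±1.960
p-value = 0.0598
Decision: fail to reject H₀

Answer: z = 1.8824, fail to reject H₀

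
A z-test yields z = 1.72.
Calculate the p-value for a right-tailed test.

Answer: p-value ≈ 0.0427

Derivation:
For z = 1.72:
p = P(Z > 1.72) = 1 - Φ(1.72) = 0.0427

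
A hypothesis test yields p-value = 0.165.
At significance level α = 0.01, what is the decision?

Answer: fail to reject H₀

Derivation:
Compare p-value to α:
0.165 ≥ 0.01
Decision: fail to reject H₀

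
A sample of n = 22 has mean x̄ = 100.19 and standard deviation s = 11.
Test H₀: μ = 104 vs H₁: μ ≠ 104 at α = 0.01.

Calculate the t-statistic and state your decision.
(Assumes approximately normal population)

Answer: t = -1.6246, fail to reject H₀

Derivation:
df = n - 1 = 21
SE = s/√n = 11/√22 = 2.3452
t = (x̄ - μ₀)/SE = (100.19 - 104)/2.3452 = -1.6246
Critical value: t_{0.005,21} = ±2.831
p-value ≈ 0.1192
Decision: fail to reject H₀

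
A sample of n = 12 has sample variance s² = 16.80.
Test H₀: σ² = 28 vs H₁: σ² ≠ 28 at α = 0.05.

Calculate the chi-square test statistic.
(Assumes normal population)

df = n - 1 = 11
χ² = (n-1)s²/σ₀² = 11×16.80/28 = 6.6000
Critical values: χ²_{0.975,11} = 3.816, χ²_{0.025,11} = 21.920
Rejection region: χ² < 3.816 or χ² > 21.920
Decision: fail to reject H₀

Answer: χ² = 6.6000, fail to reject H₀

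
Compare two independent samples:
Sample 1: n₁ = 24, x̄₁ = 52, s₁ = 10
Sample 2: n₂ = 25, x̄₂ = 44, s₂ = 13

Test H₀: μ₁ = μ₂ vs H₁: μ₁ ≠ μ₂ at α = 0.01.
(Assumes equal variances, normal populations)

Answer: t = 2.4072, fail to reject H₀

Derivation:
Pooled variance: s²_p = [23×10² + 24×13²]/(47) = 135.2340
s_p = 11.6290
SE = s_p×√(1/n₁ + 1/n₂) = 11.6290×√(1/24 + 1/25) = 3.3233
t = (x̄₁ - x̄₂)/SE = (52 - 44)/3.3233 = 2.4072
df = 47, t-critical = ±2.685
Decision: fail to reject H₀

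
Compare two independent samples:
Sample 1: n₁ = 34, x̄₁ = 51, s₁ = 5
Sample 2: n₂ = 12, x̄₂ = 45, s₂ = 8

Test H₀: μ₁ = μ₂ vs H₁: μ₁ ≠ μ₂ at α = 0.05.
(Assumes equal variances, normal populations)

Pooled variance: s²_p = [33×5² + 11×8²]/(44) = 34.7500
s_p = 5.8949
SE = s_p×√(1/n₁ + 1/n₂) = 5.8949×√(1/34 + 1/12) = 1.9794
t = (x̄₁ - x̄₂)/SE = (51 - 45)/1.9794 = 3.0312
df = 44, t-critical = ±2.015
Decision: reject H₀

Answer: t = 3.0312, reject H₀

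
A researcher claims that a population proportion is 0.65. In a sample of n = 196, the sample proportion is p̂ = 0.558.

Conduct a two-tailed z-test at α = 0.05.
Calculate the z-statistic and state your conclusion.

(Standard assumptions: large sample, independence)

Answer: z = -2.7004, reject H₀

Derivation:
H₀: p = 0.65, H₁: p ≠ 0.65
Standard error: SE = √(p₀(1-p₀)/n) = √(0.65×0.35/196) = 0.034069
z-statistic: z = (p̂ - p₀)/SE = (0.558 - 0.65)/0.034069 = -2.7004
Critical value: z_0.025 = ±1.960
p-value = 0.0069
Decision: reject H₀ at α = 0.05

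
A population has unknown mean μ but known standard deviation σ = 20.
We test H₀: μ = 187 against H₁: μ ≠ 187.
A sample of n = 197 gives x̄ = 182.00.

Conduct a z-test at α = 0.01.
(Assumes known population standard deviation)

Answer: z = -3.5090, reject H₀

Derivation:
Standard error: SE = σ/√n = 20/√197 = 1.4249
z-statistic: z = (x̄ - μ₀)/SE = (182.00 - 187)/1.4249 = -3.5090
Critical value: ±2.576
p-value = 0.0004
Decision: reject H₀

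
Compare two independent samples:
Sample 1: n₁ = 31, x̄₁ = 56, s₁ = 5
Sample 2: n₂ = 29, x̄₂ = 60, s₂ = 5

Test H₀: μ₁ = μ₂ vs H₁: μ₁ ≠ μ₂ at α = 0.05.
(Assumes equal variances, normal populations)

Pooled variance: s²_p = [30×5² + 28×5²]/(58) = 25.0000
s_p = 5.0000
SE = s_p×√(1/n₁ + 1/n₂) = 5.0000×√(1/31 + 1/29) = 1.2917
t = (x̄₁ - x̄₂)/SE = (56 - 60)/1.2917 = -3.0967
df = 58, t-critical = ±2.002
Decision: reject H₀

Answer: t = -3.0967, reject H₀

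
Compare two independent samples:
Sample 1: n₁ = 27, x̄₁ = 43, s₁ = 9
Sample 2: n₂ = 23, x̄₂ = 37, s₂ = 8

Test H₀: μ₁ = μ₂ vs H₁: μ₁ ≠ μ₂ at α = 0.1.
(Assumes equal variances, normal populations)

Answer: t = 2.4714, reject H₀

Derivation:
Pooled variance: s²_p = [26×9² + 22×8²]/(48) = 73.2083
s_p = 8.5562
SE = s_p×√(1/n₁ + 1/n₂) = 8.5562×√(1/27 + 1/23) = 2.4278
t = (x̄₁ - x̄₂)/SE = (43 - 37)/2.4278 = 2.4714
df = 48, t-critical = ±1.677
Decision: reject H₀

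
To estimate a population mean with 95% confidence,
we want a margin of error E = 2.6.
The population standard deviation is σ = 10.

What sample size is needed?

Answer: n = 57

Derivation:
z_0.025 = 1.960
n = (z×σ/E)² = (1.960×10/2.6)²
n = 56.8284
Round up: n = 57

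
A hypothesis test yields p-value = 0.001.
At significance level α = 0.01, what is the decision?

Compare p-value to α:
0.001 < 0.01
Decision: reject H₀

Answer: reject H₀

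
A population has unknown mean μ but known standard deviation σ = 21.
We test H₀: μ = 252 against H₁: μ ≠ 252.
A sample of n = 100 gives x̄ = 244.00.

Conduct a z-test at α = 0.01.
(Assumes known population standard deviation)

Answer: z = -3.8095, reject H₀

Derivation:
Standard error: SE = σ/√n = 21/√100 = 2.1000
z-statistic: z = (x̄ - μ₀)/SE = (244.00 - 252)/2.1000 = -3.8095
Critical value: ±2.576
p-value = 0.0001
Decision: reject H₀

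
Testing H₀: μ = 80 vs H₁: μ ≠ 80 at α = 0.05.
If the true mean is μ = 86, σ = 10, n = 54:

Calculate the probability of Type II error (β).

Answer: β ≈ 0.0072

Derivation:
SE = σ/√n = 10/√54 = 1.3608
Critical values: μ₀ ± z_0.025×SE = 80 ± 1.960×1.3608
Acceptance region: (77.3328, 82.6672)
Under H₁ (μ = 86): z_high = (82.6672 - 86)/1.3608 = -2.4491, z_low = (77.3328 - 86)/1.3608 = -6.3692
β = P(not reject | H₁) = Φ(-2.4491) - Φ(-6.3692) ≈ 0.0072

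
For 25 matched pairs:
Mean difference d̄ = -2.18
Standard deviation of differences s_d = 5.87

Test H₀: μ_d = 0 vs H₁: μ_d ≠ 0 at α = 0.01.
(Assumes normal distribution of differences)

Answer: t = -1.8569, fail to reject H₀

Derivation:
df = n - 1 = 24
SE = s_d/√n = 5.87/√25 = 1.1740
t = d̄/SE = -2.18/1.1740 = -1.8569
Critical value: t_{0.005,24} = ±2.797
p-value ≈ 0.0756
Decision: fail to reject H₀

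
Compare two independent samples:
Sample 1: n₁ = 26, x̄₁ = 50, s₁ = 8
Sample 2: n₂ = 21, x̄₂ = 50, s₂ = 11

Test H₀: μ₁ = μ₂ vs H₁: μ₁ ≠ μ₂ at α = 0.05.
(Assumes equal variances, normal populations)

Pooled variance: s²_p = [25×8² + 20×11²]/(45) = 89.3333
s_p = 9.4516
SE = s_p×√(1/n₁ + 1/n₂) = 9.4516×√(1/26 + 1/21) = 2.7731
t = (x̄₁ - x̄₂)/SE = (50 - 50)/2.7731 = 0.0000
df = 45, t-critical = ±2.014
Decision: fail to reject H₀

Answer: t = 0.0000, fail to reject H₀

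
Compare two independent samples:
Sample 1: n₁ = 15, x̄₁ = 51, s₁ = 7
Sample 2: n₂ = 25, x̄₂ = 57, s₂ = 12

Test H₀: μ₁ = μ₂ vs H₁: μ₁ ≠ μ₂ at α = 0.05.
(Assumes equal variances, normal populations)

Answer: t = -1.7596, fail to reject H₀

Derivation:
Pooled variance: s²_p = [14×7² + 24×12²]/(38) = 109.0000
s_p = 10.4403
SE = s_p×√(1/n₁ + 1/n₂) = 10.4403×√(1/15 + 1/25) = 3.4098
t = (x̄₁ - x̄₂)/SE = (51 - 57)/3.4098 = -1.7596
df = 38, t-critical = ±2.024
Decision: fail to reject H₀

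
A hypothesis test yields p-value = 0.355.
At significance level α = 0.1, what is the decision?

Answer: fail to reject H₀

Derivation:
Compare p-value to α:
0.355 ≥ 0.1
Decision: fail to reject H₀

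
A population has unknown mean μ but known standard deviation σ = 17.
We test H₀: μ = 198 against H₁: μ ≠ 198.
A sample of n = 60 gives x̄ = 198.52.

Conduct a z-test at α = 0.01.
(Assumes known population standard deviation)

Answer: z = 0.2369, fail to reject H₀

Derivation:
Standard error: SE = σ/√n = 17/√60 = 2.1947
z-statistic: z = (x̄ - μ₀)/SE = (198.52 - 198)/2.1947 = 0.2369
Critical value: ±2.576
p-value = 0.8127
Decision: fail to reject H₀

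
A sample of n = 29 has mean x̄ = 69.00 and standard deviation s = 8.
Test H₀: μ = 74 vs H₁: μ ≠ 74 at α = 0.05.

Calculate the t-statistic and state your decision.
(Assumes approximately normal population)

df = n - 1 = 28
SE = s/√n = 8/√29 = 1.4856
t = (x̄ - μ₀)/SE = (69.00 - 74)/1.4856 = -3.3656
Critical value: t_{0.025,28} = ±2.048
p-value ≈ 0.0022
Decision: reject H₀

Answer: t = -3.3656, reject H₀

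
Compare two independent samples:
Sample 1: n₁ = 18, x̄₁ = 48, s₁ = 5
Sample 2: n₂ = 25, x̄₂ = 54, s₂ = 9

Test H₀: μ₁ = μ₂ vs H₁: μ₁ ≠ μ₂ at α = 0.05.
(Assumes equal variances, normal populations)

Answer: t = -2.5535, reject H₀

Derivation:
Pooled variance: s²_p = [17×5² + 24×9²]/(41) = 57.7805
s_p = 7.6013
SE = s_p×√(1/n₁ + 1/n₂) = 7.6013×√(1/18 + 1/25) = 2.3497
t = (x̄₁ - x̄₂)/SE = (48 - 54)/2.3497 = -2.5535
df = 41, t-critical = ±2.020
Decision: reject H₀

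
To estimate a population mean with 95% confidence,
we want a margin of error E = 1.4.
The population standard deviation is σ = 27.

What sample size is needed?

z_0.025 = 1.960
n = (z×σ/E)² = (1.960×27/1.4)²
n = 1428.8400
Round up: n = 1429

Answer: n = 1429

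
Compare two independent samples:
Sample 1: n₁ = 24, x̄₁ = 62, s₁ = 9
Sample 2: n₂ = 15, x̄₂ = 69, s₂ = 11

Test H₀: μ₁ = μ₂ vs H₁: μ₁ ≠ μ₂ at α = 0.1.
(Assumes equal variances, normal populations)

Answer: t = -2.1691, reject H₀

Derivation:
Pooled variance: s²_p = [23×9² + 14×11²]/(37) = 96.1351
s_p = 9.8049
SE = s_p×√(1/n₁ + 1/n₂) = 9.8049×√(1/24 + 1/15) = 3.2272
t = (x̄₁ - x̄₂)/SE = (62 - 69)/3.2272 = -2.1691
df = 37, t-critical = ±1.687
Decision: reject H₀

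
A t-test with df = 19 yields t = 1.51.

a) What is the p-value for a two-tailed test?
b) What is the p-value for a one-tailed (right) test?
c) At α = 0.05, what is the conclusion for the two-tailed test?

Answer: a) 0.1475, b) 0.0737, c) fail to reject H₀

Derivation:
Using t-distribution with df = 19:
a) Two-tailed: p = 2×P(T > 1.51) = 0.1475
b) One-tailed: p = P(T > 1.51) = 0.0737
c) 0.1475 ≥ 0.05, fail to reject H₀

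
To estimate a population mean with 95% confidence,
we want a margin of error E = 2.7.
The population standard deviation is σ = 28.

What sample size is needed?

z_0.025 = 1.960
n = (z×σ/E)² = (1.960×28/2.7)²
n = 413.1433
Round up: n = 414

Answer: n = 414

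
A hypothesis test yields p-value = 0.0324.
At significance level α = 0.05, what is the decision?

Answer: reject H₀

Derivation:
Compare p-value to α:
0.0324 < 0.05
Decision: reject H₀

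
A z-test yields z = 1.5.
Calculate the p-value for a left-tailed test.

For z = 1.5:
p = P(Z < 1.5) = Φ(1.5) = 0.9332

Answer: p-value ≈ 0.9332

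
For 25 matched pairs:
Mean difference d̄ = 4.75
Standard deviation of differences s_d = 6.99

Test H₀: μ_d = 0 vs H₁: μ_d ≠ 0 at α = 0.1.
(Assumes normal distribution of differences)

df = n - 1 = 24
SE = s_d/√n = 6.99/√25 = 1.3980
t = d̄/SE = 4.75/1.3980 = 3.3977
Critical value: t_{0.05,24} = ±1.711
p-value ≈ 0.0024
Decision: reject H₀

Answer: t = 3.3977, reject H₀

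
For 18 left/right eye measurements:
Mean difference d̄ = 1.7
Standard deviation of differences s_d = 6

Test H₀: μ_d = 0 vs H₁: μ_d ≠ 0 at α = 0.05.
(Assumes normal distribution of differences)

df = n - 1 = 17
SE = s_d/√n = 6/√18 = 1.4142
t = d̄/SE = 1.7/1.4142 = 1.2021
Critical value: t_{0.025,17} = ±2.110
p-value ≈ 0.2458
Decision: fail to reject H₀

Answer: t = 1.2021, fail to reject H₀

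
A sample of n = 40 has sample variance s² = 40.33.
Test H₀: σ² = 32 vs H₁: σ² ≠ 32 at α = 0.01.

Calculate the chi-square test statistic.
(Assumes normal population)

Answer: χ² = 49.1522, fail to reject H₀

Derivation:
df = n - 1 = 39
χ² = (n-1)s²/σ₀² = 39×40.33/32 = 49.1522
Critical values: χ²_{0.995,39} = 19.996, χ²_{0.005,39} = 65.476
Rejection region: χ² < 19.996 or χ² > 65.476
Decision: fail to reject H₀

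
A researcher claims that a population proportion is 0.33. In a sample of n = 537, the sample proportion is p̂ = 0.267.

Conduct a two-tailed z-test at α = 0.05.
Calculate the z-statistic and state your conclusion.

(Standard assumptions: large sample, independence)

Answer: z = -3.1048, reject H₀

Derivation:
H₀: p = 0.33, H₁: p ≠ 0.33
Standard error: SE = √(p₀(1-p₀)/n) = √(0.33×0.67/537) = 0.020291
z-statistic: z = (p̂ - p₀)/SE = (0.267 - 0.33)/0.020291 = -3.1048
Critical value: z_0.025 = ±1.960
p-value = 0.0019
Decision: reject H₀ at α = 0.05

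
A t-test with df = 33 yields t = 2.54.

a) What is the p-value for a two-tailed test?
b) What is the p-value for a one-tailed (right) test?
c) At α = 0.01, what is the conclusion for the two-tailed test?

Answer: a) 0.0160, b) 0.0080, c) fail to reject H₀

Derivation:
Using t-distribution with df = 33:
a) Two-tailed: p = 2×P(T > 2.54) = 0.0160
b) One-tailed: p = P(T > 2.54) = 0.0080
c) 0.0160 ≥ 0.01, fail to reject H₀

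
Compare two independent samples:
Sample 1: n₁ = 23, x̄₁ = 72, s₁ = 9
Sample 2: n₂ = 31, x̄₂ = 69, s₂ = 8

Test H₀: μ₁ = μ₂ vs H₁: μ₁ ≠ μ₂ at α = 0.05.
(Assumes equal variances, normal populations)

Answer: t = 1.2920, fail to reject H₀

Derivation:
Pooled variance: s²_p = [22×9² + 30×8²]/(52) = 71.1923
s_p = 8.4376
SE = s_p×√(1/n₁ + 1/n₂) = 8.4376×√(1/23 + 1/31) = 2.3220
t = (x̄₁ - x̄₂)/SE = (72 - 69)/2.3220 = 1.2920
df = 52, t-critical = ±2.007
Decision: fail to reject H₀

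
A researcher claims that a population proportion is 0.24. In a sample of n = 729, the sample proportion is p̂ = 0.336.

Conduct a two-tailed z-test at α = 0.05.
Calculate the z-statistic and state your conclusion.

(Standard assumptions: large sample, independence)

Answer: z = 6.0690, reject H₀

Derivation:
H₀: p = 0.24, H₁: p ≠ 0.24
Standard error: SE = √(p₀(1-p₀)/n) = √(0.24×0.76/729) = 0.015818
z-statistic: z = (p̂ - p₀)/SE = (0.336 - 0.24)/0.015818 = 6.0690
Critical value: z_0.025 = ±1.960
p-value < 0.0001
Decision: reject H₀ at α = 0.05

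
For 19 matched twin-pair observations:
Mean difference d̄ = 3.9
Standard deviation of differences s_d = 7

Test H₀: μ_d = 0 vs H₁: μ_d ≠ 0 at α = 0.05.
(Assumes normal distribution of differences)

df = n - 1 = 18
SE = s_d/√n = 7/√19 = 1.6059
t = d̄/SE = 3.9/1.6059 = 2.4285
Critical value: t_{0.025,18} = ±2.101
p-value ≈ 0.0259
Decision: reject H₀

Answer: t = 2.4285, reject H₀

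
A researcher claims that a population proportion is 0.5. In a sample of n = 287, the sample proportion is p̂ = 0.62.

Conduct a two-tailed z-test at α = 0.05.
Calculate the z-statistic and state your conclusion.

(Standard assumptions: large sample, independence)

H₀: p = 0.5, H₁: p ≠ 0.5
Standard error: SE = √(p₀(1-p₀)/n) = √(0.5×0.5/287) = 0.029514
z-statistic: z = (p̂ - p₀)/SE = (0.62 - 0.5)/0.029514 = 4.0659
Critical value: z_0.025 = ±1.960
p-value < 0.0001
Decision: reject H₀ at α = 0.05

Answer: z = 4.0659, reject H₀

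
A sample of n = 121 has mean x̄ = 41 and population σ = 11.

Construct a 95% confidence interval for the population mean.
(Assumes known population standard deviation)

Answer: (39.0400, 42.9600)

Derivation:
Confidence level: 95%, α = 0.05
z_0.025 = 1.960
SE = σ/√n = 11/√121 = 1.0000
Margin of error = 1.960 × 1.0000 = 1.9600
CI: x̄ ± margin = 41 ± 1.9600
CI: (39.0400, 42.9600)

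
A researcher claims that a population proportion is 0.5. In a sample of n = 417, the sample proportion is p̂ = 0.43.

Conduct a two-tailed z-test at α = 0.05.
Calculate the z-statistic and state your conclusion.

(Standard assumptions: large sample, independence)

Answer: z = -2.8589, reject H₀

Derivation:
H₀: p = 0.5, H₁: p ≠ 0.5
Standard error: SE = √(p₀(1-p₀)/n) = √(0.5×0.5/417) = 0.024485
z-statistic: z = (p̂ - p₀)/SE = (0.43 - 0.5)/0.024485 = -2.8589
Critical value: z_0.025 = ±1.960
p-value = 0.0043
Decision: reject H₀ at α = 0.05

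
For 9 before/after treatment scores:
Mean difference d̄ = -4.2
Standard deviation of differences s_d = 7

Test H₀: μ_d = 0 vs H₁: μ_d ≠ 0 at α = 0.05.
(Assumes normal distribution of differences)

Answer: t = -1.8000, fail to reject H₀

Derivation:
df = n - 1 = 8
SE = s_d/√n = 7/√9 = 2.3333
t = d̄/SE = -4.2/2.3333 = -1.8000
Critical value: t_{0.025,8} = ±2.306
p-value ≈ 0.1096
Decision: fail to reject H₀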